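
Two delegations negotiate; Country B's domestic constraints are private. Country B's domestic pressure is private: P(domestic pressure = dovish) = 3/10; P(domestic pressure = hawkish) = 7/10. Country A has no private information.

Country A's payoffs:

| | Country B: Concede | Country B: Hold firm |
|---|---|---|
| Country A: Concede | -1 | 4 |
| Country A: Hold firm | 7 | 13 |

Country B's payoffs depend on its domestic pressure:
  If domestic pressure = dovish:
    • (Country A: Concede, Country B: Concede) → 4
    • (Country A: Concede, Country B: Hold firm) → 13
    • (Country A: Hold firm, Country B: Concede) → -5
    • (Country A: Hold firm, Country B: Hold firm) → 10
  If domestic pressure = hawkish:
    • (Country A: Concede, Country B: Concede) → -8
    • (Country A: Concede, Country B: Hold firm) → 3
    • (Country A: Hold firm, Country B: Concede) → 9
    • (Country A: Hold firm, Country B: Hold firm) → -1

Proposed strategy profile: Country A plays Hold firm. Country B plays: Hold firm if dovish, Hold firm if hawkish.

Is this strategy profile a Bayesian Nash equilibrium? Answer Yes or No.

A profile is a BNE iff every type of every player is best-responding given beliefs about the other side.
Country A plays Hold firm: E[Hold firm] = 3/10·(13) + 7/10·(13) = 13; E[Concede] = 4. Best-responding. ✓
Country B (domestic pressure dovish), facing Hold firm: Concede gives -5, Hold firm gives 10. Proposed Hold firm is best. ✓
Country B (domestic pressure hawkish), facing Hold firm: Concede gives 9, Hold firm gives -1. Proposed Hold firm is not best — profitable deviation exists. ✗

No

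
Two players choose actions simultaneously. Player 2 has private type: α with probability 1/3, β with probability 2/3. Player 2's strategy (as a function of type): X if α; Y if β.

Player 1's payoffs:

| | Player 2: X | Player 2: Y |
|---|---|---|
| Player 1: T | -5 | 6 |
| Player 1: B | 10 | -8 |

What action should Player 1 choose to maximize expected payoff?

E[T] = 1/3·(-5) + 2/3·(6) = 7/3
E[B] = 1/3·(10) + 2/3·(-8) = -2
Best response: T (7/3 is the largest).

T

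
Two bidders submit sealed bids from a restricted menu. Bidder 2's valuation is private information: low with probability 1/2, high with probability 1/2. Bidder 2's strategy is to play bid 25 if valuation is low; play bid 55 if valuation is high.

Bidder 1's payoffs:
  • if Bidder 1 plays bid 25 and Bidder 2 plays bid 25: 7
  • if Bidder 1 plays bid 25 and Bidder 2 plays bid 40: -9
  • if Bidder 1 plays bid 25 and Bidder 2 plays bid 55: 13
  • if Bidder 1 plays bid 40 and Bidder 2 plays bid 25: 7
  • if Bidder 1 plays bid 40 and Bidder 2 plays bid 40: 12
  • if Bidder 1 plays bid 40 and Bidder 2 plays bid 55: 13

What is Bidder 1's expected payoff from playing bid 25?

Take the expectation over Bidder 2's valuation, weighting each type's action by its prior probability.
E[bid 25] = 1/2·7 + 1/2·13 = 7/2 + 13/2 = 10

10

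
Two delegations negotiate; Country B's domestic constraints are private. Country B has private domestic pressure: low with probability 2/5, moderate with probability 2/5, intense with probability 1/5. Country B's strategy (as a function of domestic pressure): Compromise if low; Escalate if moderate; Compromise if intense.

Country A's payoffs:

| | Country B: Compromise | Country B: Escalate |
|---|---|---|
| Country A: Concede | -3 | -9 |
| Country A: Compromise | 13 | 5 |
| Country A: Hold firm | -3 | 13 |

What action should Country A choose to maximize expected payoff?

Compromise

Compute Country A's expected payoff for each action, taking the expectation over Country B's type.
E[Concede] = 2/5·(-3) + 2/5·(-9) + 1/5·(-3) = -27/5
E[Compromise] = 2/5·(13) + 2/5·(5) + 1/5·(13) = 49/5
E[Hold firm] = 2/5·(-3) + 2/5·(13) + 1/5·(-3) = 17/5
Best response: Compromise (49/5 is the largest).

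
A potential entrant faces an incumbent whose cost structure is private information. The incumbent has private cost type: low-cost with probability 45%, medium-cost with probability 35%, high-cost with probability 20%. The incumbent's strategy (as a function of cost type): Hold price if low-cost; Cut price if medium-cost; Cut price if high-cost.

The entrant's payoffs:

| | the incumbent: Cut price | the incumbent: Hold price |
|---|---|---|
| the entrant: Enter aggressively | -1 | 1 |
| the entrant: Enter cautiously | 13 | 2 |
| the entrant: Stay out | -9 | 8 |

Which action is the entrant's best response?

Enter cautiously

E[Enter aggressively] = 0.45·(1) + 0.35·(-1) + 0.2·(-1) = -0.1
E[Enter cautiously] = 0.45·(2) + 0.35·(13) + 0.2·(13) = 8.05
E[Stay out] = 0.45·(8) + 0.35·(-9) + 0.2·(-9) = -1.35
Best response: Enter cautiously (8.05 is the largest).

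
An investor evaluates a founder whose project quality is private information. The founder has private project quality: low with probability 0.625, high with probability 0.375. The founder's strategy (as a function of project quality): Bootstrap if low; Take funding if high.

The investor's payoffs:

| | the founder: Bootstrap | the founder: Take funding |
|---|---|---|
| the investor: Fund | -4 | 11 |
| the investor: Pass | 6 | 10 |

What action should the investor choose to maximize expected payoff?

Compute the investor's expected payoff for each action, taking the expectation over the founder's type.
E[Fund] = 0.625·(-4) + 0.375·(11) = 1.625
E[Pass] = 0.625·(6) + 0.375·(10) = 7.5
Best response: Pass (7.5 is the largest).

Pass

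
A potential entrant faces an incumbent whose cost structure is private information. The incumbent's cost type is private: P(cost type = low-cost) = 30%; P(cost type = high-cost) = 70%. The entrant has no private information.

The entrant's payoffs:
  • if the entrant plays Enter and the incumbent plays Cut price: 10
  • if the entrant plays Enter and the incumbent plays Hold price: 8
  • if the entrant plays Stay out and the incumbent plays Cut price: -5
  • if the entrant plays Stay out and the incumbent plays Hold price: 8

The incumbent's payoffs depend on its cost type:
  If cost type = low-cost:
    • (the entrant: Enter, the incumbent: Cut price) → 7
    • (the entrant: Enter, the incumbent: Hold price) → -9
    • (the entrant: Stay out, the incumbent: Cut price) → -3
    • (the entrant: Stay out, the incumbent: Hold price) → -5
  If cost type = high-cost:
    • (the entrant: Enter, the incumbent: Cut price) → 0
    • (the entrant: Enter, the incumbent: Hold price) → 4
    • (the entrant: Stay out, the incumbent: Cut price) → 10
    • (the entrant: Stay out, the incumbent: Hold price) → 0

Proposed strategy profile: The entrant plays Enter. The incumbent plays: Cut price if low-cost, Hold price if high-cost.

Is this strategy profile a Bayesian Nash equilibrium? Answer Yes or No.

Yes

A profile is a BNE iff every type of every player is best-responding given beliefs about the other side.
The entrant plays Enter: E[Enter] = 0.3·(10) + 0.7·(8) = 8.6; E[Stay out] = 4.1. Best-responding. ✓
The incumbent (cost type low-cost), facing Enter: Cut price gives 7, Hold price gives -9. Proposed Cut price is best. ✓
The incumbent (cost type high-cost), facing Enter: Cut price gives 0, Hold price gives 4. Proposed Hold price is best. ✓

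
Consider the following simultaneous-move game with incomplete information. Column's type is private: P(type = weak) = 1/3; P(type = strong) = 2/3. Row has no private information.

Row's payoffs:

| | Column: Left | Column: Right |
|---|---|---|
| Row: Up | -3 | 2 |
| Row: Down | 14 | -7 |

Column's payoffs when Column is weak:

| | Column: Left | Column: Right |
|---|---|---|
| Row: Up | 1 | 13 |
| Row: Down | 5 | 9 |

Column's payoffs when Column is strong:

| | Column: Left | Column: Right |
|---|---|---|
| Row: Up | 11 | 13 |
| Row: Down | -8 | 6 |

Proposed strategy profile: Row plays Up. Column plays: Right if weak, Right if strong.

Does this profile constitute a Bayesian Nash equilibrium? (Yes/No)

Yes

Row plays Up: E[Up] = 1/3·(2) + 2/3·(2) = 2; E[Down] = -7. Best-responding. ✓
Column (type weak), facing Up: Left gives 1, Right gives 13. Proposed Right is best. ✓
Column (type strong), facing Up: Left gives 11, Right gives 13. Proposed Right is best. ✓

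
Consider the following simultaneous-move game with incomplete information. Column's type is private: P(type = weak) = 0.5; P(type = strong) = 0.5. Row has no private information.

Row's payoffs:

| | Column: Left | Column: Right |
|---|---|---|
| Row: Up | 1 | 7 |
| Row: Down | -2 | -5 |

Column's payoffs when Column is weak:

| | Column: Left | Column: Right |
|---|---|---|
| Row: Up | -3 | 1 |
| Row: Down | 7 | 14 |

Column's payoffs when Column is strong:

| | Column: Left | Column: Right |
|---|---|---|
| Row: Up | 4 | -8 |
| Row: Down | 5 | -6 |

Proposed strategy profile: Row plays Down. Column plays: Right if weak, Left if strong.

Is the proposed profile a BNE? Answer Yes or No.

Row plays Down: E[Down] = 0.5·(-5) + 0.5·(-2) = -3.5; E[Up] = 4. Not best-responding. ✗
Column (type weak), facing Down: Left gives 7, Right gives 14. Proposed Right is best. ✓
Column (type strong), facing Down: Left gives 5, Right gives -6. Proposed Left is best. ✓

No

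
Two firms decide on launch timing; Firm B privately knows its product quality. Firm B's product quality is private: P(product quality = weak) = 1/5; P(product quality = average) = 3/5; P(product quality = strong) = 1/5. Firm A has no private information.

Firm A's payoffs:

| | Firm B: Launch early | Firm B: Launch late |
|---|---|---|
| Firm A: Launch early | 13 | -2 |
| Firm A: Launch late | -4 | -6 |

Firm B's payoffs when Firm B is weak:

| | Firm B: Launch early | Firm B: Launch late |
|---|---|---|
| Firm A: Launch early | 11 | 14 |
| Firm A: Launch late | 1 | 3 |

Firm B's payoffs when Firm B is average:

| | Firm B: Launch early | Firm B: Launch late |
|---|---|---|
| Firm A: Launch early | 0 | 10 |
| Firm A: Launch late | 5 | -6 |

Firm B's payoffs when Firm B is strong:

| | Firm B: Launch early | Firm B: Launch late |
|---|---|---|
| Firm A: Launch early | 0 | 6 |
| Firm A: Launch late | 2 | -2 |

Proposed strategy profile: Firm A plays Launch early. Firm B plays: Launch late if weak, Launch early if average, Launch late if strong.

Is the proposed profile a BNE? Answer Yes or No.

A profile is a BNE iff every type of every player is best-responding given beliefs about the other side.
Firm A plays Launch early: E[Launch early] = 1/5·(-2) + 3/5·(13) + 1/5·(-2) = 7; E[Launch late] = -24/5. Best-responding. ✓
Firm B (product quality weak), facing Launch early: Launch early gives 11, Launch late gives 14. Proposed Launch late is best. ✓
Firm B (product quality average), facing Launch early: Launch early gives 0, Launch late gives 10. Proposed Launch early is not best — profitable deviation exists. ✗
Firm B (product quality strong), facing Launch early: Launch early gives 0, Launch late gives 6. Proposed Launch late is best. ✓

No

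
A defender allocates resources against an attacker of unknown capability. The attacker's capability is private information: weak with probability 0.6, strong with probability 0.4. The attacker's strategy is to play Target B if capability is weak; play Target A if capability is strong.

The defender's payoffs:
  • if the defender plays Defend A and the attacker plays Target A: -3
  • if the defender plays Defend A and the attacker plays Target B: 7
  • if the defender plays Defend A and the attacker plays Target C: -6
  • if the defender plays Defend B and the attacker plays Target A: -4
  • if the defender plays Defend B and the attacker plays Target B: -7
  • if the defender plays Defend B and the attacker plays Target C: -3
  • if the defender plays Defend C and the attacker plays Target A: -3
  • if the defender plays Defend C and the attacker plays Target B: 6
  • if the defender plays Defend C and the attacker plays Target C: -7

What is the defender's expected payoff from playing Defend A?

3

E[Defend A] = 0.6·7 + 0.4·(-3) = 4.2 + (-1.2) = 3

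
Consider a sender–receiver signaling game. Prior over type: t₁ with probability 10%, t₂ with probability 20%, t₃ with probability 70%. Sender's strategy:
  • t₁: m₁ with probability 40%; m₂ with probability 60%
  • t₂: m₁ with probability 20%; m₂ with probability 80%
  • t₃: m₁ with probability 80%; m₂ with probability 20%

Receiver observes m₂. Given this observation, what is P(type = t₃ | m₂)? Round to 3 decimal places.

P(m₂) = 0.1·0.6 + 0.2·0.8 + 0.7·0.2 = 0.36
P(t₃ | m₂) = (0.7·0.2) / 0.36 = 0.14 / 0.36 = 0.388889

0.389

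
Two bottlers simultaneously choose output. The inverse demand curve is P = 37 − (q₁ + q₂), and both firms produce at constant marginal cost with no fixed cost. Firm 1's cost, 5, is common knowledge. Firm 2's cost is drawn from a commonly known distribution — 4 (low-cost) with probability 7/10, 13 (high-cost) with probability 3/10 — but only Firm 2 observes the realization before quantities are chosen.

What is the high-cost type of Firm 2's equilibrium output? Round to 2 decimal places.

6.38

Type-c best response for Firm 2: q₂(c) = (37 − c)/2 − q₁/2.
Firm 1 maximizes expected profit; its first-order condition is 37 − 2q₁ − E[q₂] − 5 = 0.
Substituting E[q₂] and solving: E[c₂] = 6.7, so q₁ = (37 − 2·5 + 6.7)/3 = 11.2333.
q₂(high-cost) = (37 − 13 − 11.2333)/2 = 6.38333.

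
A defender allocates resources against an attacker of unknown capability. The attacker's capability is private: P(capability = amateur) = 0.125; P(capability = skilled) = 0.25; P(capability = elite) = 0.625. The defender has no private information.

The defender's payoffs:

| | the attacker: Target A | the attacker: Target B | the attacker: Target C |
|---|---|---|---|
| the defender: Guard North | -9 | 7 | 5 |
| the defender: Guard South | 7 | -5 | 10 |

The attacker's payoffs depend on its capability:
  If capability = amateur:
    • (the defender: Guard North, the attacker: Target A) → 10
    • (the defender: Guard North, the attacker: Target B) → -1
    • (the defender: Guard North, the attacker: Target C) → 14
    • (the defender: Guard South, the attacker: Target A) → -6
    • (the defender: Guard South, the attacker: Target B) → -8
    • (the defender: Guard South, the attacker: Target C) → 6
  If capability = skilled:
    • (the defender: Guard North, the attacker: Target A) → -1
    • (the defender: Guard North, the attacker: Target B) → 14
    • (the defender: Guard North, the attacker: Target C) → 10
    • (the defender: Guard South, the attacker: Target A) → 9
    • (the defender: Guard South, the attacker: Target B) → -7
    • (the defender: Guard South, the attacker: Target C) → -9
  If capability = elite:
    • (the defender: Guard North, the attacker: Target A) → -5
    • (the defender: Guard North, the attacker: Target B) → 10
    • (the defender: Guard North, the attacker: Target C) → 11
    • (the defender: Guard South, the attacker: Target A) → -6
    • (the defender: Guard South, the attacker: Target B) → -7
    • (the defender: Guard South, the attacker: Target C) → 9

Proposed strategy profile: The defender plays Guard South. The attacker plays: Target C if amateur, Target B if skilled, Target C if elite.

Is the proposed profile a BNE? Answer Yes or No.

No

The defender plays Guard South: E[Guard South] = 0.125·(10) + 0.25·(-5) + 0.625·(10) = 6.25; E[Guard North] = 5.5. Best-responding. ✓
The attacker (capability amateur), facing Guard South: Target A gives -6, Target B gives -8, Target C gives 6. Proposed Target C is best. ✓
The attacker (capability skilled), facing Guard South: Target A gives 9, Target B gives -7, Target C gives -9. Proposed Target B is not best — profitable deviation exists. ✗
The attacker (capability elite), facing Guard South: Target A gives -6, Target B gives -7, Target C gives 9. Proposed Target C is best. ✓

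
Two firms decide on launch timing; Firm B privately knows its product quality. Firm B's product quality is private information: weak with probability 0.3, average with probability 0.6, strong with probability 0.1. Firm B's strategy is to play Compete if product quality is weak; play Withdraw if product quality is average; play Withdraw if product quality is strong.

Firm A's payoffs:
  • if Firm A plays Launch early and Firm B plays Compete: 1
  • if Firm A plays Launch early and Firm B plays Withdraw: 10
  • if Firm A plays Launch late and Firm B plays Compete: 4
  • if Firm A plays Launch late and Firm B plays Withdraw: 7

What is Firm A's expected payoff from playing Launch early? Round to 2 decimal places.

7.30

Take the expectation over Firm B's product quality, weighting each type's action by its prior probability.
E[Launch early] = 0.3·1 + 0.6·10 + 0.1·10 = 0.3 + 6 + 1 = 7.3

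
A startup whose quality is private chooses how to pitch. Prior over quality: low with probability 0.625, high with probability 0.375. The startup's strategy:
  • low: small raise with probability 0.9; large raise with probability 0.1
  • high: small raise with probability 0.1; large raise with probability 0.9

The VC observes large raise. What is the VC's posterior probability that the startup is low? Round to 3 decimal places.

P(large raise) = 0.625·0.1 + 0.375·0.9 = 0.4
P(low | large raise) = (0.625·0.1) / 0.4 = 0.0625 / 0.4 = 0.15625

0.156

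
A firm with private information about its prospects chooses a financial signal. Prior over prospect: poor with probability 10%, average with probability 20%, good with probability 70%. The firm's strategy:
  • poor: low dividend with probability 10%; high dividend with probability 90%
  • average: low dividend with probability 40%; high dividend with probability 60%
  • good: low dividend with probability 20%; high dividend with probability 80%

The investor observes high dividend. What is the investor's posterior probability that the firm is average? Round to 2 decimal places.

Apply Bayes' rule using the sender's strategy as the likelihood.
P(high dividend) = 0.1·0.9 + 0.2·0.6 + 0.7·0.8 = 0.77
P(average | high dividend) = (0.2·0.6) / 0.77 = 0.12 / 0.77 = 0.155844

0.16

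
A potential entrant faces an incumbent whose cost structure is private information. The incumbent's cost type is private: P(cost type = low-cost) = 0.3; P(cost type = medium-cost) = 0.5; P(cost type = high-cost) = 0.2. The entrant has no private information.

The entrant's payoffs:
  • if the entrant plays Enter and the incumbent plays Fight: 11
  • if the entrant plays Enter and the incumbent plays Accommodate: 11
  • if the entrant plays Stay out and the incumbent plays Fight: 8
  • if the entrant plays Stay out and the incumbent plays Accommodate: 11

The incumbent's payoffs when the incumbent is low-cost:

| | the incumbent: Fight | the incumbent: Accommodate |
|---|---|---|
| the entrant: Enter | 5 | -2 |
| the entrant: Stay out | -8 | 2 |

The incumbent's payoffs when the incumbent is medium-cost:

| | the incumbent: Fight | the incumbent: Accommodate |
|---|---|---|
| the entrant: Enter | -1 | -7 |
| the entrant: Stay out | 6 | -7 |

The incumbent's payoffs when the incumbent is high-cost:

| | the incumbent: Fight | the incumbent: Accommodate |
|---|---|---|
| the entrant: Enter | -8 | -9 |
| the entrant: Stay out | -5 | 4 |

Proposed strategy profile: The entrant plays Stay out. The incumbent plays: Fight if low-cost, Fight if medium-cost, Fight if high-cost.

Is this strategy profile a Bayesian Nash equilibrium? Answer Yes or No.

No

The entrant plays Stay out: E[Stay out] = 0.3·(8) + 0.5·(8) + 0.2·(8) = 8; E[Enter] = 11. Not best-responding. ✗
The incumbent (cost type low-cost), facing Stay out: Fight gives -8, Accommodate gives 2. Proposed Fight is not best — profitable deviation exists. ✗
The incumbent (cost type medium-cost), facing Stay out: Fight gives 6, Accommodate gives -7. Proposed Fight is best. ✓
The incumbent (cost type high-cost), facing Stay out: Fight gives -5, Accommodate gives 4. Proposed Fight is not best — profitable deviation exists. ✗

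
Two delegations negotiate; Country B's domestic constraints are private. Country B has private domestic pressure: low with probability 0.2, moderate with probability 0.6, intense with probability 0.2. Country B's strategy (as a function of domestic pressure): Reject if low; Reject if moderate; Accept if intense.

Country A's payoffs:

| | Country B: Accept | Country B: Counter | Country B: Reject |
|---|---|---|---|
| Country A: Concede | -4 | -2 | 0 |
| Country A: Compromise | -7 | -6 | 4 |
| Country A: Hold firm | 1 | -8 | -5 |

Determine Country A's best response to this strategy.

Compromise

Compute Country A's expected payoff for each action, taking the expectation over Country B's type.
E[Concede] = 0.2·(0) + 0.6·(0) + 0.2·(-4) = -0.8
E[Compromise] = 0.2·(4) + 0.6·(4) + 0.2·(-7) = 1.8
E[Hold firm] = 0.2·(-5) + 0.6·(-5) + 0.2·(1) = -3.8
Best response: Compromise (1.8 is the largest).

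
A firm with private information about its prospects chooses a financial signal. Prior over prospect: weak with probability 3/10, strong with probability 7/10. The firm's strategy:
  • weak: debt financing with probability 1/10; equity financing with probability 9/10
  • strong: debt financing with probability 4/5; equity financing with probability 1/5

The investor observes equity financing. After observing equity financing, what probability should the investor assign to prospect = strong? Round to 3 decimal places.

P(equity financing) = (3/10)·(9/10) + (7/10)·(1/5) = 41/100
P(strong | equity financing) = ((7/10)·(1/5)) / (41/100) = (7/50) / (41/100) = 14/41

0.341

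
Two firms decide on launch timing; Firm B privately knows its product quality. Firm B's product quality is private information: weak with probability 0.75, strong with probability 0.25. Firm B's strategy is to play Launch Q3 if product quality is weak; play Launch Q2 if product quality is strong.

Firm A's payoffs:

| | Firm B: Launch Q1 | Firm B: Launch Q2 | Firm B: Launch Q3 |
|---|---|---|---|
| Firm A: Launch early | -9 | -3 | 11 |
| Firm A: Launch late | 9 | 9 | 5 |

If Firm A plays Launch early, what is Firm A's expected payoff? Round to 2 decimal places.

E[Launch early] = 0.75·11 + 0.25·(-3) = 8.25 + (-0.75) = 7.5

7.50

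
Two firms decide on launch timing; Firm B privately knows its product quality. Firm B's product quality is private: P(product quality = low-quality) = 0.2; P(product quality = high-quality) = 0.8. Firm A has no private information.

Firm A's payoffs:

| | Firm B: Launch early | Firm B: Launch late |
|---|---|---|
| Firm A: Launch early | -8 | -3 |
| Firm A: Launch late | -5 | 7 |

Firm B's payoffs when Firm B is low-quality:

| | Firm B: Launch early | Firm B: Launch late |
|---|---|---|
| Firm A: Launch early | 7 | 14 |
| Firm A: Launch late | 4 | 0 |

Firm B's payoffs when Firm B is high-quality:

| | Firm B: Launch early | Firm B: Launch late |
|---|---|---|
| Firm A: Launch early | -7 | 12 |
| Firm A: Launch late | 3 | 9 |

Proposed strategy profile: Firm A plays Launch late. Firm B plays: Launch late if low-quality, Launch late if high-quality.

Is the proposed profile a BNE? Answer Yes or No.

No

Firm A plays Launch late: E[Launch late] = 0.2·(7) + 0.8·(7) = 7; E[Launch early] = -3. Best-responding. ✓
Firm B (product quality low-quality), facing Launch late: Launch early gives 4, Launch late gives 0. Proposed Launch late is not best — profitable deviation exists. ✗
Firm B (product quality high-quality), facing Launch late: Launch early gives 3, Launch late gives 9. Proposed Launch late is best. ✓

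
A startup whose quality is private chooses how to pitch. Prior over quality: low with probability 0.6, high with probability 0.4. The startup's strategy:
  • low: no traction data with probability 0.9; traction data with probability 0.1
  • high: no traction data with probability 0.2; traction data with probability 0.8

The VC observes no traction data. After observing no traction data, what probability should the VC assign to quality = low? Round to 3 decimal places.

0.871

Apply Bayes' rule using the sender's strategy as the likelihood.
P(no traction data) = 0.6·0.9 + 0.4·0.2 = 0.62
P(low | no traction data) = (0.6·0.9) / 0.62 = 0.54 / 0.62 = 0.870968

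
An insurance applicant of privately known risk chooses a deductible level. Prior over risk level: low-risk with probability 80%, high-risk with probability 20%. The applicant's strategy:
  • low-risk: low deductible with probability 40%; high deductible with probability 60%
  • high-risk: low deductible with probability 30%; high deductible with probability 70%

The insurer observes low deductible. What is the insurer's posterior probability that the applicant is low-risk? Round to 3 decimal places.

P(low deductible) = 0.8·0.4 + 0.2·0.3 = 0.38
P(low-risk | low deductible) = (0.8·0.4) / 0.38 = 0.32 / 0.38 = 0.842105

0.842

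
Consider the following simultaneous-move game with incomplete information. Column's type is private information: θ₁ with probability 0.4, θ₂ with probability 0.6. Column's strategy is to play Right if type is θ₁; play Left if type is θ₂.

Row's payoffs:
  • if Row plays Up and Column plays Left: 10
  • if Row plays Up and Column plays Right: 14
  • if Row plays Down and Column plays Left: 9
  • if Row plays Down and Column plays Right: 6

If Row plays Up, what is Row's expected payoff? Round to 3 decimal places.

Take the expectation over Column's type, weighting each type's action by its prior probability.
E[Up] = 0.4·14 + 0.6·10 = 5.6 + 6 = 11.6

11.600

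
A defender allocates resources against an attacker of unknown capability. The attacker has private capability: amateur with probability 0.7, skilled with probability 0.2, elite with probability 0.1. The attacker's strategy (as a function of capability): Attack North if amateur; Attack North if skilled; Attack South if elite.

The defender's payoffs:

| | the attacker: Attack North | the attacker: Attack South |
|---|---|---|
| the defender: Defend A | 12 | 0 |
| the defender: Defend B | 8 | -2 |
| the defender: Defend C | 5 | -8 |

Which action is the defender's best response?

Defend A

Compute the defender's expected payoff for each action, taking the expectation over the attacker's type.
E[Defend A] = 0.7·(12) + 0.2·(12) + 0.1·(0) = 10.8
E[Defend B] = 0.7·(8) + 0.2·(8) + 0.1·(-2) = 7
E[Defend C] = 0.7·(5) + 0.2·(5) + 0.1·(-8) = 3.7
Best response: Defend A (10.8 is the largest).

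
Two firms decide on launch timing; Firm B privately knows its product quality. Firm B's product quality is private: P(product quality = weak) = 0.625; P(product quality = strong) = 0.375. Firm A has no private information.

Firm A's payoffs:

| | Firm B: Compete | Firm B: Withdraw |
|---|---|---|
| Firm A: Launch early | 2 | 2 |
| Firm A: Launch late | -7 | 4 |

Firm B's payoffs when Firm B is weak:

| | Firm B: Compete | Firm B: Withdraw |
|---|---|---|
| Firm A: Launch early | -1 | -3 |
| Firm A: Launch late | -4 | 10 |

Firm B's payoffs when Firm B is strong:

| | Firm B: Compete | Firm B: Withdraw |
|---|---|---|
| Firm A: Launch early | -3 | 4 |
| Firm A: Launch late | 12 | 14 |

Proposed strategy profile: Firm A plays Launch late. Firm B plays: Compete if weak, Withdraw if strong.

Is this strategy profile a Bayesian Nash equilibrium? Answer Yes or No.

No

Firm A plays Launch late: E[Launch late] = 0.625·(-7) + 0.375·(4) = -2.875; E[Launch early] = 2. Not best-responding. ✗
Firm B (product quality weak), facing Launch late: Compete gives -4, Withdraw gives 10. Proposed Compete is not best — profitable deviation exists. ✗
Firm B (product quality strong), facing Launch late: Compete gives 12, Withdraw gives 14. Proposed Withdraw is best. ✓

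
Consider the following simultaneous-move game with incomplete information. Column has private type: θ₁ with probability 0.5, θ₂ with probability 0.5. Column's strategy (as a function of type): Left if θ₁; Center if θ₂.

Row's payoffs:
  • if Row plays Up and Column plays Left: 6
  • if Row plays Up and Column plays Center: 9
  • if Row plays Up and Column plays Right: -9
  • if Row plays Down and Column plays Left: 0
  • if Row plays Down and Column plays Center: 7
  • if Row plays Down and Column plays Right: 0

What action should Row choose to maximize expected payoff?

E[Up] = 0.5·(6) + 0.5·(9) = 7.5
E[Down] = 0.5·(0) + 0.5·(7) = 3.5
Best response: Up (7.5 is the largest).

Up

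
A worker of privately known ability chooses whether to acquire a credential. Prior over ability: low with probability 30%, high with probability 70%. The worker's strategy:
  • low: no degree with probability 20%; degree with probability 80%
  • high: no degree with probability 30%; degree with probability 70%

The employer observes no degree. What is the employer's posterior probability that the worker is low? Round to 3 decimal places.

P(no degree) = 0.3·0.2 + 0.7·0.3 = 0.27
P(low | no degree) = (0.3·0.2) / 0.27 = 0.06 / 0.27 = 0.222222

0.222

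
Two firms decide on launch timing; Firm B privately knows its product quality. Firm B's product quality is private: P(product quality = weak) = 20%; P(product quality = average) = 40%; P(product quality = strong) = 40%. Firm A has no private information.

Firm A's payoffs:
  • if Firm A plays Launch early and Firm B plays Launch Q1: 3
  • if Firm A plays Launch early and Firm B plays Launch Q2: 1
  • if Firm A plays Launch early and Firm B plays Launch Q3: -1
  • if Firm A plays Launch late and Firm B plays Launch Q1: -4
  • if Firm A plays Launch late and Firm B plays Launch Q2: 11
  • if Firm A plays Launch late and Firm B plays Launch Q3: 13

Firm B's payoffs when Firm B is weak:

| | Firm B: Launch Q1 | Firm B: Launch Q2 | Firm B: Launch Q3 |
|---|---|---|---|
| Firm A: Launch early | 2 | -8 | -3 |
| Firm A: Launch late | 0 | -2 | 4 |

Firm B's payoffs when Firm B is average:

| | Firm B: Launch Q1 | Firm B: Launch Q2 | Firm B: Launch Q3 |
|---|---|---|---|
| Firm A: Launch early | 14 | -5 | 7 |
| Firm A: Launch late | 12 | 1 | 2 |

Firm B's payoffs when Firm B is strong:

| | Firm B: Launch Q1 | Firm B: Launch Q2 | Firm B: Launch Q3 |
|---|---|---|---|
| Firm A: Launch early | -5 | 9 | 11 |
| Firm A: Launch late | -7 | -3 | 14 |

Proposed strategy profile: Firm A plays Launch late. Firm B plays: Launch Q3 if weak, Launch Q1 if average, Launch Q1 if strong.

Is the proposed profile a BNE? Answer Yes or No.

No

A profile is a BNE iff every type of every player is best-responding given beliefs about the other side.
Firm A plays Launch late: E[Launch late] = 0.2·(13) + 0.4·(-4) + 0.4·(-4) = -0.6; E[Launch early] = 2.2. Not best-responding. ✗
Firm B (product quality weak), facing Launch late: Launch Q1 gives 0, Launch Q2 gives -2, Launch Q3 gives 4. Proposed Launch Q3 is best. ✓
Firm B (product quality average), facing Launch late: Launch Q1 gives 12, Launch Q2 gives 1, Launch Q3 gives 2. Proposed Launch Q1 is best. ✓
Firm B (product quality strong), facing Launch late: Launch Q1 gives -7, Launch Q2 gives -3, Launch Q3 gives 14. Proposed Launch Q1 is not best — profitable deviation exists. ✗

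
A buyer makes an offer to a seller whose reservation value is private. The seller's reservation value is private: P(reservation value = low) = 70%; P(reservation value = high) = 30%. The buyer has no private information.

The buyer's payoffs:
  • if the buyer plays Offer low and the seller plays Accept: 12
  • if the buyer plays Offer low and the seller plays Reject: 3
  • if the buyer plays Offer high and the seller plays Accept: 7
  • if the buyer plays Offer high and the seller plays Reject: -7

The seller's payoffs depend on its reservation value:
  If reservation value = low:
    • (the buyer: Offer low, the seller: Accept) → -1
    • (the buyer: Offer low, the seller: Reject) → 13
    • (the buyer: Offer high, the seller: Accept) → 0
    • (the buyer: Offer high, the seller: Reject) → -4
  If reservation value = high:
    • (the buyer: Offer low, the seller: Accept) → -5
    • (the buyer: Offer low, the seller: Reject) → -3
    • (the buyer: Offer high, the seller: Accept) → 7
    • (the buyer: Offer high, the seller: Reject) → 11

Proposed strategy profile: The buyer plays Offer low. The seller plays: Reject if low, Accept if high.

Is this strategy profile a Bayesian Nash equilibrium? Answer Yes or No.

A profile is a BNE iff every type of every player is best-responding given beliefs about the other side.
The buyer plays Offer low: E[Offer low] = 0.7·(3) + 0.3·(12) = 5.7; E[Offer high] = -2.8. Best-responding. ✓
The seller (reservation value low), facing Offer low: Accept gives -1, Reject gives 13. Proposed Reject is best. ✓
The seller (reservation value high), facing Offer low: Accept gives -5, Reject gives -3. Proposed Accept is not best — profitable deviation exists. ✗

No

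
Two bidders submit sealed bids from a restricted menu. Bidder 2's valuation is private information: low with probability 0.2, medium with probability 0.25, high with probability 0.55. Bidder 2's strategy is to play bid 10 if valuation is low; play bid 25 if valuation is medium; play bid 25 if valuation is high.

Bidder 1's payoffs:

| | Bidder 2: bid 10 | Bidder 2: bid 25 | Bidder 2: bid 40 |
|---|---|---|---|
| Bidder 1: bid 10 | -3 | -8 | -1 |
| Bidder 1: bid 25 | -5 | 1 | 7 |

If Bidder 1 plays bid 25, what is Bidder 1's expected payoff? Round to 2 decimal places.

Take the expectation over Bidder 2's valuation, weighting each type's action by its prior probability.
E[bid 25] = 0.2·(-5) + 0.25·1 + 0.55·1 = (-1) + 0.25 + 0.55 = -0.2

-0.20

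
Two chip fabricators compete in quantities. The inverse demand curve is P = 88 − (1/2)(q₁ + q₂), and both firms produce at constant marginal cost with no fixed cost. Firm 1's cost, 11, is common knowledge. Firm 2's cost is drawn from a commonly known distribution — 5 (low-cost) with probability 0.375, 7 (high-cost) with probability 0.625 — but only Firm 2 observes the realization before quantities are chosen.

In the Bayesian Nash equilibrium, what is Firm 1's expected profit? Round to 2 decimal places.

1160.01

Firm 2 with cost c maximizes (88 − (1/2)(q₁+q₂) − c)·q₂, giving q₂(c) = (88 − c − (1/2)q₁).
E[c₂] = 0.375·5 + 0.625·7 = 6.25
Firm 1's FOC against E[q₂] yields q₁ = (88 − 2·11 + E[c₂])/(3/2) = (88 − 22 + 6.25)/(3/2) = 48.1667.
E[P] = 88 − (1/2)·(q₁ + E[q₂]) = 35.0833; Firm 1's expected profit = (E[P] − 11)·q₁ = (35.0833 − 11)·48.1667 = 1160.01.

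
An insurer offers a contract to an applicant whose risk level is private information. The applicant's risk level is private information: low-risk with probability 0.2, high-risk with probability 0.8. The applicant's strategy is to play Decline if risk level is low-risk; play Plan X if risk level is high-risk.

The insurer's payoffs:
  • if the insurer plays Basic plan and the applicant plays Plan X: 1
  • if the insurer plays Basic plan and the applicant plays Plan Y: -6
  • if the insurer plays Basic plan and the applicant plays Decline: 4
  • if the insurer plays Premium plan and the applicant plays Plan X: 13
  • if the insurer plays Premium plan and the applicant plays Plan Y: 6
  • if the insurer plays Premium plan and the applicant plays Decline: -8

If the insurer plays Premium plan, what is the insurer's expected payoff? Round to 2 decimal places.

E[Premium plan] = 0.2·(-8) + 0.8·13 = (-1.6) + 10.4 = 8.8

8.80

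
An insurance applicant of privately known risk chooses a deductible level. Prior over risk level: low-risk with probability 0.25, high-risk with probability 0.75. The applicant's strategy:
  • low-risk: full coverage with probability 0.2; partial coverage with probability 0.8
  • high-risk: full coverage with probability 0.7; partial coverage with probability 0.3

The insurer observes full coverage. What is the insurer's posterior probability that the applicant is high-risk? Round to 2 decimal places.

0.91

P(full coverage) = 0.25·0.2 + 0.75·0.7 = 0.575
P(high-risk | full coverage) = (0.75·0.7) / 0.575 = 0.525 / 0.575 = 0.913043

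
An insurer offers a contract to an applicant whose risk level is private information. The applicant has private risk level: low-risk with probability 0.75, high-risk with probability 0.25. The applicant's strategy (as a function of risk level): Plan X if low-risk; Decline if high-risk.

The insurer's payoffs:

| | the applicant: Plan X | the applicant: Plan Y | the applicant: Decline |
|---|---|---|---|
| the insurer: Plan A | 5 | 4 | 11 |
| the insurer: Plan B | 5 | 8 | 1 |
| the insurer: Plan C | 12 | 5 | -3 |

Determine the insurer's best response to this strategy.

Plan C

E[Plan A] = 0.75·(5) + 0.25·(11) = 6.5
E[Plan B] = 0.75·(5) + 0.25·(1) = 4
E[Plan C] = 0.75·(12) + 0.25·(-3) = 8.25
Best response: Plan C (8.25 is the largest).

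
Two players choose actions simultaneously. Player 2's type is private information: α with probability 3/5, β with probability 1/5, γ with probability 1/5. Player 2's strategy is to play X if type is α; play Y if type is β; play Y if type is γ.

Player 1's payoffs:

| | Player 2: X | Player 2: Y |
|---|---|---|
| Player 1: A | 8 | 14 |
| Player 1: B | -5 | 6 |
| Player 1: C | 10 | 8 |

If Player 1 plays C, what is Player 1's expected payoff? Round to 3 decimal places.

9.200

E[C] = 3/5·10 + 1/5·8 + 1/5·8 = 6 + 8/5 + 8/5 = 46/5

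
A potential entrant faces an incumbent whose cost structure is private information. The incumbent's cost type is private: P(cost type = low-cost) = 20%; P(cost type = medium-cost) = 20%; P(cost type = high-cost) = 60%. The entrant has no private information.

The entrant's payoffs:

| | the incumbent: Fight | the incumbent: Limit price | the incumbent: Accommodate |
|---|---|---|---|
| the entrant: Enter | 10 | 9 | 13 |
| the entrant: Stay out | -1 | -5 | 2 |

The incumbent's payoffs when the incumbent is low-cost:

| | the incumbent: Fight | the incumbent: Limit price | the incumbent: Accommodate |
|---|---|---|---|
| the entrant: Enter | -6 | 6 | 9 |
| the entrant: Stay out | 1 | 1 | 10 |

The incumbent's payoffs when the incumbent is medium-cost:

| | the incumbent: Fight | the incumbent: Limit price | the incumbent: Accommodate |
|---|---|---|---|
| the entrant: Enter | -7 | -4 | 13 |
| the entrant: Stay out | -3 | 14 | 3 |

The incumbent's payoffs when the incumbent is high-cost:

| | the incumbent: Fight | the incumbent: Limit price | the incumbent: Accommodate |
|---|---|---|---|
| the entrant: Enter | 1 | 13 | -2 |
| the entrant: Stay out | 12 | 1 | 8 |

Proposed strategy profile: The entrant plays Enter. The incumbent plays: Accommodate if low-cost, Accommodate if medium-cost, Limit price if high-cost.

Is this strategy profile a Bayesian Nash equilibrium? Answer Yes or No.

The entrant plays Enter: E[Enter] = 0.2·(13) + 0.2·(13) + 0.6·(9) = 10.6; E[Stay out] = -2.2. Best-responding. ✓
The incumbent (cost type low-cost), facing Enter: Fight gives -6, Limit price gives 6, Accommodate gives 9. Proposed Accommodate is best. ✓
The incumbent (cost type medium-cost), facing Enter: Fight gives -7, Limit price gives -4, Accommodate gives 13. Proposed Accommodate is best. ✓
The incumbent (cost type high-cost), facing Enter: Fight gives 1, Limit price gives 13, Accommodate gives -2. Proposed Limit price is best. ✓

Yes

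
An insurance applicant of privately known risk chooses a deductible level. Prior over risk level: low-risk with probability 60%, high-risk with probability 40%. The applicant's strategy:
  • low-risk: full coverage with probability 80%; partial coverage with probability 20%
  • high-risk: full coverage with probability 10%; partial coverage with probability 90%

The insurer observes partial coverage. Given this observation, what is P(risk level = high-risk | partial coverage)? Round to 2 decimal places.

P(partial coverage) = 0.6·0.2 + 0.4·0.9 = 0.48
P(high-risk | partial coverage) = (0.4·0.9) / 0.48 = 0.36 / 0.48 = 0.75

0.75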